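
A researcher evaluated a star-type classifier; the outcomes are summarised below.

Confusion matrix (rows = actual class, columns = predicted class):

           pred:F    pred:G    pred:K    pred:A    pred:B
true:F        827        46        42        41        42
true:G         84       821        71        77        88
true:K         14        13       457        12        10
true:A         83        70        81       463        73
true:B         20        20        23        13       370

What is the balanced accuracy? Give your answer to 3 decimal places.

Balanced accuracy = mean of per-class recall.
  F: recall = 827/998 = 0.8287
  G: recall = 821/1141 = 0.7195
  K: recall = 457/506 = 0.9032
  A: recall = 463/770 = 0.6013
  B: recall = 370/446 = 0.8296
Mean = (0.8287 + 0.7195 + 0.9032 + 0.6013 + 0.8296) / 5 = 0.776

0.776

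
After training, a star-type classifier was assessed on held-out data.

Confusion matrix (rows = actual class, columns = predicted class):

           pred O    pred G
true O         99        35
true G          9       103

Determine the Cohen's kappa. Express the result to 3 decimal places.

Observed agreement pₒ = trace/N = 202/246 = 0.8211
Expected agreement pₑ = Σ (rowᵢ·colᵢ)/N² = (134·108 + 112·138)/246² = 0.4945
κ = (pₒ − pₑ)/(1 − pₑ) = (0.8211 − 0.4945)/(1 − 0.4945) = 0.646

0.646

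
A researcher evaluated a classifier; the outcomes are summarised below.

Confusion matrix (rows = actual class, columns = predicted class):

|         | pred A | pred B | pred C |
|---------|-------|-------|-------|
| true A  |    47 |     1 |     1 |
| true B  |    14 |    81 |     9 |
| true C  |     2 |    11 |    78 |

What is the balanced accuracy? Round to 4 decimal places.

Balanced accuracy = mean of per-class recall.
  A: recall = 47/49 = 0.95918
  B: recall = 81/104 = 0.77885
  C: recall = 78/91 = 0.85714
Mean = (0.95918 + 0.77885 + 0.85714) / 3 = 0.8651

0.8651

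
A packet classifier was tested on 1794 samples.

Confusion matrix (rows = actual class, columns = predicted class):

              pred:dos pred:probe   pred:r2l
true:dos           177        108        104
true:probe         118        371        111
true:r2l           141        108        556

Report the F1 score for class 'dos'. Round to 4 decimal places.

0.4291

Take TP from the diagonal, FP from the rest of the 'dos' prediction marginal, FN from the rest of the 'dos' actual marginal.
F1 score = 2·TP/(2·TP+FP+FN).
dos: TP=177, FP=118+141=259, FN=108+104=212 → 354/825 = 0.42909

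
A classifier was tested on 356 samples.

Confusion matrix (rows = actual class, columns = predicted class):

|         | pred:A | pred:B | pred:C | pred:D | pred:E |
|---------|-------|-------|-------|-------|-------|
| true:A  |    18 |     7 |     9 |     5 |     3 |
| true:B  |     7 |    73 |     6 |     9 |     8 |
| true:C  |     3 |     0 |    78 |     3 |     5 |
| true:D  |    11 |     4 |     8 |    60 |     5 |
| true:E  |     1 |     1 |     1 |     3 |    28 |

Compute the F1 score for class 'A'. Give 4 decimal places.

One-vs-rest for 'A': TP = diagonal; FP = other classes predicted 'A'; FN = 'A' predicted as other.
F1 score = 2·TP/(2·TP+FP+FN).
A: TP=18, FP=7+3+11+1=22, FN=7+9+5+3=24 → 36/82 = 0.43902

0.4390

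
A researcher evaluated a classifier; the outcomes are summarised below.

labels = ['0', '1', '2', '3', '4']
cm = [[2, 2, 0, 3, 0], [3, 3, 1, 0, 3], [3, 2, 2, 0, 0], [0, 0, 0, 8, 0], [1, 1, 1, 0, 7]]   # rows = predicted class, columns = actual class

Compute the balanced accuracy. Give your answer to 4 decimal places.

0.5049

Balanced accuracy = mean of per-class recall.
  0: recall = 2/9 = 0.22222
  1: recall = 3/8 = 0.37500
  2: recall = 2/4 = 0.50000
  3: recall = 8/11 = 0.72727
  4: recall = 7/10 = 0.70000
Mean = (0.22222 + 0.37500 + 0.50000 + 0.72727 + 0.70000) / 5 = 0.5049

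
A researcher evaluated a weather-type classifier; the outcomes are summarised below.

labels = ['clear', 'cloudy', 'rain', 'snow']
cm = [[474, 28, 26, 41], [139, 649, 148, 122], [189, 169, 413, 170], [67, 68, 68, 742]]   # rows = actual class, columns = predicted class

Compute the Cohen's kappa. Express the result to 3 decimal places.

Observed agreement pₒ = trace/N = 2278/3513 = 0.6484
Expected agreement pₑ = Σ (rowᵢ·colᵢ)/N² = (569·869 + 1058·914 + 941·655 + 945·1075)/3513² = 0.2507
κ = (pₒ − pₑ)/(1 − pₑ) = (0.6484 − 0.2507)/(1 − 0.2507) = 0.531

0.531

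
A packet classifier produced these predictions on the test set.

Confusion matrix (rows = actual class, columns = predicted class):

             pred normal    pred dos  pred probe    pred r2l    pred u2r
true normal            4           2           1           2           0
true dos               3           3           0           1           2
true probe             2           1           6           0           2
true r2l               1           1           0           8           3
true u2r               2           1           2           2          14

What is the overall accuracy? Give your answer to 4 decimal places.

0.5556

Accuracy = trace / total = (4+3+6+8+14=35) / 63 = 35/63 = 0.5556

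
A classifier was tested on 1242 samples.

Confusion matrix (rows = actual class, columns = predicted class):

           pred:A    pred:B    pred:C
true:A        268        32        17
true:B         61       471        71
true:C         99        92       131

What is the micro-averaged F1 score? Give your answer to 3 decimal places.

0.700

Micro-averaging pools counts across classes: ΣTP=870, ΣFP=372, ΣFN=372.
Micro-F1 score = 2·TP/(2·TP+FP+FN) on pooled counts = 0.700 (equals overall accuracy in single-label multiclass).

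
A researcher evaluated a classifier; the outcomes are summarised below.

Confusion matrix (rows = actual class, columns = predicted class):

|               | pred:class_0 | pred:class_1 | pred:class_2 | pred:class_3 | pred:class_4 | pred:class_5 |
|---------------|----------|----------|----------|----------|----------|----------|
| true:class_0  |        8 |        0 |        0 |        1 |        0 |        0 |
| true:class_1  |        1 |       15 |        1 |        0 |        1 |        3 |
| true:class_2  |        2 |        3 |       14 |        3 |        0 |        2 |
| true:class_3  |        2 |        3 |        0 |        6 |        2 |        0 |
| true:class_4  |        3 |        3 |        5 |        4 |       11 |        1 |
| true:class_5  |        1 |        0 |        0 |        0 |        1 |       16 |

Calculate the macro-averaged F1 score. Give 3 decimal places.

0.614

Per-class F1 score (2·TP/(2·TP+FP+FN)):
  class_0: TP=8, FP=1+2+2+3+1=9, FN=0+0+1+0+0=1 → 16/26 = 0.6154
  class_1: TP=15, FP=0+3+3+3+0=9, FN=1+1+0+1+3=6 → 30/45 = 0.6667
  class_2: TP=14, FP=0+1+0+5+0=6, FN=2+3+3+0+2=10 → 28/44 = 0.6364
  class_3: TP=6, FP=1+0+3+4+0=8, FN=2+3+0+2+0=7 → 12/27 = 0.4444
  class_4: TP=11, FP=0+1+0+2+1=4, FN=3+3+5+4+1=16 → 22/42 = 0.5238
  class_5: TP=16, FP=0+3+2+0+1=6, FN=1+0+0+0+1=2 → 32/40 = 0.8000
Macro-F1 score = mean = (0.6154 + 0.6667 + 0.6364 + 0.4444 + 0.5238 + 0.8000) / 6 = 0.614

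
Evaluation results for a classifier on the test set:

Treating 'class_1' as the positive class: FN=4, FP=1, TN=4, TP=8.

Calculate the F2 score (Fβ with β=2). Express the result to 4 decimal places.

Fβ = (1+β²)·TP / ((1+β²)·TP + β²·FN + FP), with β²=4
= 5·8 / (5·8 + 4·4 + 1) = 0.7018

0.7018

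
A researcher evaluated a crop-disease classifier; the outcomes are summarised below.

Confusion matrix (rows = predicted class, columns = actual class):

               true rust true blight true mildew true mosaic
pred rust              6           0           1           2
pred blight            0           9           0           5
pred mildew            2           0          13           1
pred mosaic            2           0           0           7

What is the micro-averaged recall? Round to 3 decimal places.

0.729

Micro-averaging pools counts across classes: ΣTP=35, ΣFP=13, ΣFN=13.
Micro-recall = TP/(TP+FN) on pooled counts = 0.729 (equals overall accuracy in single-label multiclass).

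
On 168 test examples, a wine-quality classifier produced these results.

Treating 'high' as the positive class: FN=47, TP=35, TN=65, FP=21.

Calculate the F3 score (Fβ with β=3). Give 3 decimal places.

Fβ = (1+β²)·TP / ((1+β²)·TP + β²·FN + FP), with β²=9
= 10·35 / (10·35 + 9·47 + 21) = 0.441

0.441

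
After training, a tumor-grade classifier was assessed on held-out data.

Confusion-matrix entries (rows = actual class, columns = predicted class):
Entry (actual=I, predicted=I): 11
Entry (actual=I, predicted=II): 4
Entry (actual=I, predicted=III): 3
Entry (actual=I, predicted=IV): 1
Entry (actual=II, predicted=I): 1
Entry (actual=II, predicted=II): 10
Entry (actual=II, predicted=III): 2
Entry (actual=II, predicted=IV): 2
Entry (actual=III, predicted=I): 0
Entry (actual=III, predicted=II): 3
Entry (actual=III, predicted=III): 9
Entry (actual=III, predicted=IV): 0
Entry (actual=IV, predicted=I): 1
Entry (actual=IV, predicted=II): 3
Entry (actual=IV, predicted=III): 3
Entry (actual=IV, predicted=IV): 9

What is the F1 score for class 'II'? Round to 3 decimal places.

0.571

F1 score = 2·TP/(2·TP+FP+FN).
II: TP=10, FP=4+3+3=10, FN=1+2+2=5 → 20/35 = 0.5714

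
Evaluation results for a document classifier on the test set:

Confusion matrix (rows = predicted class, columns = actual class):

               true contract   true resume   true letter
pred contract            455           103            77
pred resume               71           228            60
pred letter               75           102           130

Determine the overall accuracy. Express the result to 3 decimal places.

Accuracy = trace / total = (455+228+130=813) / 1301 = 813/1301 = 0.625

0.625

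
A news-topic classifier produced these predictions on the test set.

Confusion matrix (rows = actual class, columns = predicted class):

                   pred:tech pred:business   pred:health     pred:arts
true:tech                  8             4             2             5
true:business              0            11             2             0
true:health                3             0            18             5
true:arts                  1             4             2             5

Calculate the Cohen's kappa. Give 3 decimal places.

Observed agreement pₒ = trace/N = 42/70 = 0.6000
Expected agreement pₑ = Σ (rowᵢ·colᵢ)/N² = (19·12 + 13·19 + 26·24 + 12·15)/70² = 0.2610
κ = (pₒ − pₑ)/(1 − pₑ) = (0.6000 − 0.2610)/(1 − 0.2610) = 0.459

0.459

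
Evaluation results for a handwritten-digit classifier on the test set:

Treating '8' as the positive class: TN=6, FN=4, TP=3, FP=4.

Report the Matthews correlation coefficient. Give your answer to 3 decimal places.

0.029

MCC = (TP·TN − FP·FN) / √((TP+FP)(TP+FN)(TN+FP)(TN+FN))
Numerator = 3·6 − 4·4 = 2
Denominator = √(7·7·10·10) = √4900 = 70.0000
MCC = 2 / 70.0000 = 0.029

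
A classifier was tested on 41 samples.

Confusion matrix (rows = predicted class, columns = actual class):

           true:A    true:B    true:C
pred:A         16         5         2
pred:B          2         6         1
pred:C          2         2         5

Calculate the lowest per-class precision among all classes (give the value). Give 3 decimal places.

0.556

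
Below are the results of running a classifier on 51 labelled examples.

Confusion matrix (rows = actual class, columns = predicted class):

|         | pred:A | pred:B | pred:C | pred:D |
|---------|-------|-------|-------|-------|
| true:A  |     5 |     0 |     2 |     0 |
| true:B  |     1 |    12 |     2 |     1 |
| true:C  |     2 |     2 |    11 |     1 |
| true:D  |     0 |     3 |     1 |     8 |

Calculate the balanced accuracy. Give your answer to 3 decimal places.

Balanced accuracy = mean of per-class recall.
  A: recall = 5/7 = 0.7143
  B: recall = 12/16 = 0.7500
  C: recall = 11/16 = 0.6875
  D: recall = 8/12 = 0.6667
Mean = (0.7143 + 0.7500 + 0.6875 + 0.6667) / 4 = 0.705

0.705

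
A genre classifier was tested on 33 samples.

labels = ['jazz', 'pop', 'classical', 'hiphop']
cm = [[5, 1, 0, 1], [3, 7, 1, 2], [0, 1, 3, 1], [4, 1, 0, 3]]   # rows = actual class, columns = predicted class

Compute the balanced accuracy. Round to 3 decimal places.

Balanced accuracy = mean of per-class recall.
  jazz: recall = 5/7 = 0.7143
  pop: recall = 7/13 = 0.5385
  classical: recall = 3/5 = 0.6000
  hiphop: recall = 3/8 = 0.3750
Mean = (0.7143 + 0.5385 + 0.6000 + 0.3750) / 4 = 0.557

0.557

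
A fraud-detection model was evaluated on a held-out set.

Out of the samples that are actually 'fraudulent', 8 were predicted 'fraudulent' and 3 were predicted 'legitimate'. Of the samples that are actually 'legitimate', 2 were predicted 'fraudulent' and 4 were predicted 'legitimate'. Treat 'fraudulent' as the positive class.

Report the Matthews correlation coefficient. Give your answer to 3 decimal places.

0.383

MCC = (TP·TN − FP·FN) / √((TP+FP)(TP+FN)(TN+FP)(TN+FN))
Numerator = 8·4 − 2·3 = 26
Denominator = √(10·11·6·7) = √4620 = 67.9706
MCC = 26 / 67.9706 = 0.383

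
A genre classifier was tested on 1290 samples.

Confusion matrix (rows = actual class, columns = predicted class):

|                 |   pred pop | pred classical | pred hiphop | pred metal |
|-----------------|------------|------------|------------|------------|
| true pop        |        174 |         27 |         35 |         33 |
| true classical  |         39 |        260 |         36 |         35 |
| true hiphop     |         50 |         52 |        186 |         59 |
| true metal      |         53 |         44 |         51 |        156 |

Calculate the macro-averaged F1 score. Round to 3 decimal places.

Per-class F1 score (2·TP/(2·TP+FP+FN)):
  pop: TP=174, FP=39+50+53=142, FN=27+35+33=95 → 348/585 = 0.5949
  classical: TP=260, FP=27+52+44=123, FN=39+36+35=110 → 520/753 = 0.6906
  hiphop: TP=186, FP=35+36+51=122, FN=50+52+59=161 → 372/655 = 0.5679
  metal: TP=156, FP=33+35+59=127, FN=53+44+51=148 → 312/587 = 0.5315
Macro-F1 score = mean = (0.5949 + 0.6906 + 0.5679 + 0.5315) / 4 = 0.596

0.596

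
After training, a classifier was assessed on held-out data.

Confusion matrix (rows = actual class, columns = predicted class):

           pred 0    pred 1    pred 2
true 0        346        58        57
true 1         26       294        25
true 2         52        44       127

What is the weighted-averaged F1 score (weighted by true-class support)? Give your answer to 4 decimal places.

Per-class F1 score (2·TP/(2·TP+FP+FN)):
  0: TP=346, FP=26+52=78, FN=58+57=115 → 692/885 = 0.78192
  1: TP=294, FP=58+44=102, FN=26+25=51 → 588/741 = 0.79352
  2: TP=127, FP=57+25=82, FN=52+44=96 → 254/432 = 0.58796
Weighted-F1 score = Σ (supportᵢ/N)·F1 scoreᵢ with N=1029: (461/1029)·0.78192 + (345/1029)·0.79352 + (223/1029)·0.58796 = 0.7438

0.7438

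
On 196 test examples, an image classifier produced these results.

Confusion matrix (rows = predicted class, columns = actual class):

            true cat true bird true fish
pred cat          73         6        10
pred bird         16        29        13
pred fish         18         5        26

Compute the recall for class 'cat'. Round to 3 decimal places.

Take TP from the diagonal, FP from the rest of the 'cat' prediction marginal, FN from the rest of the 'cat' actual marginal.
recall = TP/(TP+FN).
cat: TP=73, FN=16+18=34 → 73/107 = 0.6822

0.682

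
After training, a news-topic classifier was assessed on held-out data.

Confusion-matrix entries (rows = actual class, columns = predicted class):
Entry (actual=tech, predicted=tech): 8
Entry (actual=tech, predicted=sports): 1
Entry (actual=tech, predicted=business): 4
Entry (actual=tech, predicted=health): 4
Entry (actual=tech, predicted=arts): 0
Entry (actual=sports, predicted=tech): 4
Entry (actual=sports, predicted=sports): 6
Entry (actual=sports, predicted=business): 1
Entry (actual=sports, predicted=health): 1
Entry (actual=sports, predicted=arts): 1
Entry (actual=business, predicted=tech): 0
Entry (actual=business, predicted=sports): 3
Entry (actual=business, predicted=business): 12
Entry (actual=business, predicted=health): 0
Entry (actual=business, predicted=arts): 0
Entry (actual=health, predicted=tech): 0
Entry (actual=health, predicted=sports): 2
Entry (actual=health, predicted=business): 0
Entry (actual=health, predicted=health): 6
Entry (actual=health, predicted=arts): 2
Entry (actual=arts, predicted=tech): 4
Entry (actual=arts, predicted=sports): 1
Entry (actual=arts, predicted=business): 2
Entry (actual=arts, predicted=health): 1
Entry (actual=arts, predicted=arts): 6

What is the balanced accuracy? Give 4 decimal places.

0.5521

Balanced accuracy = mean of per-class recall.
  tech: recall = 8/17 = 0.47059
  sports: recall = 6/13 = 0.46154
  business: recall = 12/15 = 0.80000
  health: recall = 6/10 = 0.60000
  arts: recall = 6/14 = 0.42857
Mean = (0.47059 + 0.46154 + 0.80000 + 0.60000 + 0.42857) / 5 = 0.5521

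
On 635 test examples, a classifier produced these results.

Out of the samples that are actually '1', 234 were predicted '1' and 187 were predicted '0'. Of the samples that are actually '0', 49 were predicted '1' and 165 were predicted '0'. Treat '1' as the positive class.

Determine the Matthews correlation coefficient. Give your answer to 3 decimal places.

MCC = (TP·TN − FP·FN) / √((TP+FP)(TP+FN)(TN+FP)(TN+FN))
Numerator = 234·165 − 49·187 = 29447
Denominator = √(283·421·214·352) = √8974803904 = 94735.4416
MCC = 29447 / 94735.4416 = 0.311

0.311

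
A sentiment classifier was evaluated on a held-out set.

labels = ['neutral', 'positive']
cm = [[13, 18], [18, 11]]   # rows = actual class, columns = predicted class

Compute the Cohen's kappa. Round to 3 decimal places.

Observed agreement pₒ = trace/N = 24/60 = 0.4000
Expected agreement pₑ = Σ (rowᵢ·colᵢ)/N² = (31·31 + 29·29)/60² = 0.5006
κ = (pₒ − pₑ)/(1 − pₑ) = (0.4000 − 0.5006)/(1 − 0.5006) = -0.201

-0.201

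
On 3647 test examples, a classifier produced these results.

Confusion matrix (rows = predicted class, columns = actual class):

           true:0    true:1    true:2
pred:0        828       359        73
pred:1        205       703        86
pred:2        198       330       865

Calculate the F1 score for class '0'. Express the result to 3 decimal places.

F1 score = 2·TP/(2·TP+FP+FN).
0: TP=828, FP=359+73=432, FN=205+198=403 → 1656/2491 = 0.6648

0.665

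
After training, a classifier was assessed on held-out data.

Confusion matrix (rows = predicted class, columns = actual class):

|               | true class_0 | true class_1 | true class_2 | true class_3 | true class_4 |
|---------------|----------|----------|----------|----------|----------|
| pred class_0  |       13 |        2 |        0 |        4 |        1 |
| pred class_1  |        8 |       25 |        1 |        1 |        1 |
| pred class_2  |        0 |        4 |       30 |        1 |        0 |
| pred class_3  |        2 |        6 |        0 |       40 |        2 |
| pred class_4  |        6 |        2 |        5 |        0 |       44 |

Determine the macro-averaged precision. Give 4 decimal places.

0.7547

Per-class precision (TP/(TP+FP)):
  class_0: TP=13, FP=2+0+4+1=7 → 13/20 = 0.65000
  class_1: TP=25, FP=8+1+1+1=11 → 25/36 = 0.69444
  class_2: TP=30, FP=0+4+1+0=5 → 30/35 = 0.85714
  class_3: TP=40, FP=2+6+0+2=10 → 40/50 = 0.80000
  class_4: TP=44, FP=6+2+5+0=13 → 44/57 = 0.77193
Macro-precision = mean = (0.65000 + 0.69444 + 0.85714 + 0.80000 + 0.77193) / 5 = 0.7547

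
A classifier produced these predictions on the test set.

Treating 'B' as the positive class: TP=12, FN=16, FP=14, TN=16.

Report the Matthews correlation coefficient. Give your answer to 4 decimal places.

-0.0383

MCC = (TP·TN − FP·FN) / √((TP+FP)(TP+FN)(TN+FP)(TN+FN))
Numerator = 12·16 − 14·16 = -32
Denominator = √(26·28·30·32) = √698880 = 835.9904
MCC = -32 / 835.9904 = -0.0383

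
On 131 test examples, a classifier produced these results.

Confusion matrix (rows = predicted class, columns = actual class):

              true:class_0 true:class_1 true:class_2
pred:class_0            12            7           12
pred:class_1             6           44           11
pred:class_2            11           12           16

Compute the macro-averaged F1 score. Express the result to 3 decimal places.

0.507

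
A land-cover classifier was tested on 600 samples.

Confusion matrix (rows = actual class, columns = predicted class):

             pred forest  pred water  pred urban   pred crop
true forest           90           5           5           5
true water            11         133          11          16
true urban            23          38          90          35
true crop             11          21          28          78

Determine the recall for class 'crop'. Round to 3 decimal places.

0.565

Take TP from the diagonal, FP from the rest of the 'crop' prediction marginal, FN from the rest of the 'crop' actual marginal.
recall = TP/(TP+FN).
crop: TP=78, FN=11+21+28=60 → 78/138 = 0.5652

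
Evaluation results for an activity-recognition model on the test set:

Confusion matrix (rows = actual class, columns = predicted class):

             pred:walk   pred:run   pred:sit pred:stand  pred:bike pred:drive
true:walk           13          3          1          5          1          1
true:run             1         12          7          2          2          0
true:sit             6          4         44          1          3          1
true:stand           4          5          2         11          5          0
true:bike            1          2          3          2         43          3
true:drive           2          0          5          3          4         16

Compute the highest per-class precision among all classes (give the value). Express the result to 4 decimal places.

0.7619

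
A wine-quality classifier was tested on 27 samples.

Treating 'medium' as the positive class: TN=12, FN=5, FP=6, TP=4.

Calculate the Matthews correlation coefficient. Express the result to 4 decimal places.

0.1085

MCC = (TP·TN − FP·FN) / √((TP+FP)(TP+FN)(TN+FP)(TN+FN))
Numerator = 4·12 − 6·5 = 18
Denominator = √(10·9·18·17) = √27540 = 165.9518
MCC = 18 / 165.9518 = 0.1085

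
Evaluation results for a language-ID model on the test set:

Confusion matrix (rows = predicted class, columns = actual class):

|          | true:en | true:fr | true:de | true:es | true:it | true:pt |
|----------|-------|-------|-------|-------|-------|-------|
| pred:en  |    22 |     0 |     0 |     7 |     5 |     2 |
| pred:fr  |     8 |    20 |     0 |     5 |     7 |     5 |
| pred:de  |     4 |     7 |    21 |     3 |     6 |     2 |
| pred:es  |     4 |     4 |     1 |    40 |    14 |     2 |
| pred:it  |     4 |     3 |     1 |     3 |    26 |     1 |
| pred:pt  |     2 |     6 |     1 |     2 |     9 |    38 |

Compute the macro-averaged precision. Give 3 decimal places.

Per-class precision (TP/(TP+FP)):
  en: TP=22, FP=0+0+7+5+2=14 → 22/36 = 0.6111
  fr: TP=20, FP=8+0+5+7+5=25 → 20/45 = 0.4444
  de: TP=21, FP=4+7+3+6+2=22 → 21/43 = 0.4884
  es: TP=40, FP=4+4+1+14+2=25 → 40/65 = 0.6154
  it: TP=26, FP=4+3+1+3+1=12 → 26/38 = 0.6842
  pt: TP=38, FP=2+6+1+2+9=20 → 38/58 = 0.6552
Macro-precision = mean = (0.6111 + 0.4444 + 0.4884 + 0.6154 + 0.6842 + 0.6552) / 6 = 0.583

0.583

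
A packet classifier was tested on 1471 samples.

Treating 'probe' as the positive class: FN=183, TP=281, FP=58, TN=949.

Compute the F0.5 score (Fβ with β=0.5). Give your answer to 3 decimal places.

0.772

Fβ = (1+β²)·TP / ((1+β²)·TP + β²·FN + FP), with β²=1/4
= 1.25·281 / (1.25·281 + 0.25·183 + 58) = 0.772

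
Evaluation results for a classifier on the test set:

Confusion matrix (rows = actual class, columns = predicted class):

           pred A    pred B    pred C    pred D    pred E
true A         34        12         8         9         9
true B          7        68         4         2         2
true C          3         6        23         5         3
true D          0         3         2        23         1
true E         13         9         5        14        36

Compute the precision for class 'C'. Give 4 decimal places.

Take TP from the diagonal, FP from the rest of the 'C' prediction marginal, FN from the rest of the 'C' actual marginal.
precision = TP/(TP+FP).
C: TP=23, FP=8+4+2+5=19 → 23/42 = 0.54762

0.5476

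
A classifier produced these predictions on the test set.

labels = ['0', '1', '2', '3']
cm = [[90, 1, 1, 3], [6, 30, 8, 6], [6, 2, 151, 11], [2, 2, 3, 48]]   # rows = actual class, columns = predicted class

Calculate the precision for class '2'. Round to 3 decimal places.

0.926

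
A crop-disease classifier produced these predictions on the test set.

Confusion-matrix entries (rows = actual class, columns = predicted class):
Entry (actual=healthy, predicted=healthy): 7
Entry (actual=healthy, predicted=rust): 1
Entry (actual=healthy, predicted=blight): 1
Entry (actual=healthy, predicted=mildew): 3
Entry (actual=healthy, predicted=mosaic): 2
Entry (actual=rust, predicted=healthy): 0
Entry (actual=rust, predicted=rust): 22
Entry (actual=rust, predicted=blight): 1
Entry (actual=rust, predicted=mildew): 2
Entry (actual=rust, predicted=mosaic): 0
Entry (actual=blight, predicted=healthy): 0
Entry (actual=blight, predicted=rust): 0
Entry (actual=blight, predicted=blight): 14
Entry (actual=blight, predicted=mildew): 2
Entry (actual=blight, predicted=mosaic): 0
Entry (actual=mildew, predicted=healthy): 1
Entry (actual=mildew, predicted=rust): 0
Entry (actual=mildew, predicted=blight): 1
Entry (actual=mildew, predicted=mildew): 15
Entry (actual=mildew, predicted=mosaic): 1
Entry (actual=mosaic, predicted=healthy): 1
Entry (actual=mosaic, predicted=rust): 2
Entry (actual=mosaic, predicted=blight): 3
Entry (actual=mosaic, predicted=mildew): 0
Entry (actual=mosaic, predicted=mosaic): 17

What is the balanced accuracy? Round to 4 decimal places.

Balanced accuracy = mean of per-class recall.
  healthy: recall = 7/14 = 0.50000
  rust: recall = 22/25 = 0.88000
  blight: recall = 14/16 = 0.87500
  mildew: recall = 15/18 = 0.83333
  mosaic: recall = 17/23 = 0.73913
Mean = (0.50000 + 0.88000 + 0.87500 + 0.83333 + 0.73913) / 5 = 0.7655

0.7655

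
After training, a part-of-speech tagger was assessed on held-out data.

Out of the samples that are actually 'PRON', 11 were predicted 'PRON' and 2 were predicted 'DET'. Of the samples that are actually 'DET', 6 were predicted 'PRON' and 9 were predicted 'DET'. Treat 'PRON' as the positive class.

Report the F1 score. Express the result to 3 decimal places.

Precision = TP/(TP+FP) = 11/17 = 0.6471
Recall = TP/(TP+FN) = 11/13 = 0.8462
F1 = 2·TP/(2·TP+FP+FN) = 22/30 = 0.733

0.733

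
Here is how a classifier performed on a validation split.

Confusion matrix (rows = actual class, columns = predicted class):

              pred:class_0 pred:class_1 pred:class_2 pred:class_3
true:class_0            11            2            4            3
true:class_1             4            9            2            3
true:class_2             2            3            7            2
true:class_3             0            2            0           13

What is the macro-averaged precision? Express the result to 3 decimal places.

Per-class precision (TP/(TP+FP)):
  class_0: TP=11, FP=4+2+0=6 → 11/17 = 0.6471
  class_1: TP=9, FP=2+3+2=7 → 9/16 = 0.5625
  class_2: TP=7, FP=4+2+0=6 → 7/13 = 0.5385
  class_3: TP=13, FP=3+3+2=8 → 13/21 = 0.6190
Macro-precision = mean = (0.6471 + 0.5625 + 0.5385 + 0.6190) / 4 = 0.592

0.592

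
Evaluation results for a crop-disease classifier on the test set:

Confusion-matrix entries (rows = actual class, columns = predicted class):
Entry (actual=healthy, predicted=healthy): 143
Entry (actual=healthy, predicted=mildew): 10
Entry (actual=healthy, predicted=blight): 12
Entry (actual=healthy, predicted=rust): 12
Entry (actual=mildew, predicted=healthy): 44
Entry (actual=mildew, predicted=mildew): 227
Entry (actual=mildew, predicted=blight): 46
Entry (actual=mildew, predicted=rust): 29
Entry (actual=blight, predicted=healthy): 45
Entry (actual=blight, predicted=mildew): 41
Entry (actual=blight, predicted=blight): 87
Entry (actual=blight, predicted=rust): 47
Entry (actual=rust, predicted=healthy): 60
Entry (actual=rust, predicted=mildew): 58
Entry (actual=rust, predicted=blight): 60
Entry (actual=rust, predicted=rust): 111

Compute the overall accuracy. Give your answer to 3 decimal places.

Accuracy = trace / total = (143+227+87+111=568) / 1032 = 568/1032 = 0.550

0.550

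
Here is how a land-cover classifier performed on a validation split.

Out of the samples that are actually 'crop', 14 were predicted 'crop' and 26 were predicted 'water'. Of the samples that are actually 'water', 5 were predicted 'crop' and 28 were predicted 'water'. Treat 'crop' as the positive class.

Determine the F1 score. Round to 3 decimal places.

0.475

Precision = TP/(TP+FP) = 14/19 = 0.7368
Recall = TP/(TP+FN) = 14/40 = 0.3500
F1 = 2·TP/(2·TP+FP+FN) = 28/59 = 0.475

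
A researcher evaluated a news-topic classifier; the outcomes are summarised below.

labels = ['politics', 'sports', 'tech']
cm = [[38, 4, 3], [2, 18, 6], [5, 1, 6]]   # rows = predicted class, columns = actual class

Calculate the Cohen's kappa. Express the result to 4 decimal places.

0.5734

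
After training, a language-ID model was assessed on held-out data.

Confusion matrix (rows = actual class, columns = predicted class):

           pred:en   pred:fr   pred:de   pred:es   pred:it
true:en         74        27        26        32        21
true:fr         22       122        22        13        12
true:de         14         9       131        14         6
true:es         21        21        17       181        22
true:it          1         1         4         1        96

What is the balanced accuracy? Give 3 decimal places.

0.685

Balanced accuracy = mean of per-class recall.
  en: recall = 74/180 = 0.4111
  fr: recall = 122/191 = 0.6387
  de: recall = 131/174 = 0.7529
  es: recall = 181/262 = 0.6908
  it: recall = 96/103 = 0.9320
Mean = (0.4111 + 0.6387 + 0.7529 + 0.6908 + 0.9320) / 5 = 0.685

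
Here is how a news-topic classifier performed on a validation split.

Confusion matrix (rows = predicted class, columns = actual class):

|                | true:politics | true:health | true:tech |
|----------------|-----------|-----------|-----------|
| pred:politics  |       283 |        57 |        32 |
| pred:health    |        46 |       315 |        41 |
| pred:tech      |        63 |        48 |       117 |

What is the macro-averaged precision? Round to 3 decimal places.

0.686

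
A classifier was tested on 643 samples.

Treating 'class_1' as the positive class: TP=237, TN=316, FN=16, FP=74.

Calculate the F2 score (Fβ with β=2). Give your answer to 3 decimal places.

0.896

Fβ = (1+β²)·TP / ((1+β²)·TP + β²·FN + FP), with β²=4
= 5·237 / (5·237 + 4·16 + 74) = 0.896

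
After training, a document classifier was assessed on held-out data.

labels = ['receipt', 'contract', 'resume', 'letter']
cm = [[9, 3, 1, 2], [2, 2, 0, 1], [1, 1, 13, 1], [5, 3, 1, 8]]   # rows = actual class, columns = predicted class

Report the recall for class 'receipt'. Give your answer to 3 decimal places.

0.600

recall = TP/(TP+FN).
receipt: TP=9, FN=3+1+2=6 → 9/15 = 0.6000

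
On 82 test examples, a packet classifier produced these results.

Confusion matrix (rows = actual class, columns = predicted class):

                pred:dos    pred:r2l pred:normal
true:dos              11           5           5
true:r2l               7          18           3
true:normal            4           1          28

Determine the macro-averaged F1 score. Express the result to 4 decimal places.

Per-class F1 score (2·TP/(2·TP+FP+FN)):
  dos: TP=11, FP=7+4=11, FN=5+5=10 → 22/43 = 0.51163
  r2l: TP=18, FP=5+1=6, FN=7+3=10 → 36/52 = 0.69231
  normal: TP=28, FP=5+3=8, FN=4+1=5 → 56/69 = 0.81159
Macro-F1 score = mean = (0.51163 + 0.69231 + 0.81159) / 3 = 0.6718

0.6718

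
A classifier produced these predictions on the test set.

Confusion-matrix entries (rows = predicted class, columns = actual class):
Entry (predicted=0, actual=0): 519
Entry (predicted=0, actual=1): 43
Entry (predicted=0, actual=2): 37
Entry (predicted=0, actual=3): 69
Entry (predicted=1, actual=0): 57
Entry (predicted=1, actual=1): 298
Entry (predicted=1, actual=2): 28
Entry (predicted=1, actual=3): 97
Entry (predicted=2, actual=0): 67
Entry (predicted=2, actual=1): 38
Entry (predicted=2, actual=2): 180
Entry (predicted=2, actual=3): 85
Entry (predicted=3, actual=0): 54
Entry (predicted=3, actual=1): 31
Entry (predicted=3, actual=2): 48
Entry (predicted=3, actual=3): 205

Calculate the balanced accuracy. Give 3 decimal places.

Balanced accuracy = mean of per-class recall.
  0: recall = 519/697 = 0.7446
  1: recall = 298/410 = 0.7268
  2: recall = 180/293 = 0.6143
  3: recall = 205/456 = 0.4496
Mean = (0.7446 + 0.7268 + 0.6143 + 0.4496) / 4 = 0.634

0.634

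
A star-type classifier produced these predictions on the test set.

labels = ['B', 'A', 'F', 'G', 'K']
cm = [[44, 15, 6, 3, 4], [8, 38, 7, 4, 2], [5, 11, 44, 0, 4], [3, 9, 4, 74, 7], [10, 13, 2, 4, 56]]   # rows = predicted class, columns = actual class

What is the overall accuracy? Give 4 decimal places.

0.6790

Accuracy = trace / total = (44+38+44+74+56=256) / 377 = 256/377 = 0.6790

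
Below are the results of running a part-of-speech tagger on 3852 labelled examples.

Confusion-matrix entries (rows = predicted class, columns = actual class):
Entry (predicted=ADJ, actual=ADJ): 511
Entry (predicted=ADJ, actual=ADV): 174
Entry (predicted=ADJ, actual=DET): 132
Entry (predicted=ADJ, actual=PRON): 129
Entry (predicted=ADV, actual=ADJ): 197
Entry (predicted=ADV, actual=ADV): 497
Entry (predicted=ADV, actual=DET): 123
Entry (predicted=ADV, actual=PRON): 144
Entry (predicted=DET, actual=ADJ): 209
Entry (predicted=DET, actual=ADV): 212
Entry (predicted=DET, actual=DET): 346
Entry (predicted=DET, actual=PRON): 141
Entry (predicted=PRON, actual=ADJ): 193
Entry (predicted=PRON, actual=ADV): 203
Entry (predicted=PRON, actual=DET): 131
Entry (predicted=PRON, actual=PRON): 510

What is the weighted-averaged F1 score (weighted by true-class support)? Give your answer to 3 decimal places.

Per-class F1 score (2·TP/(2·TP+FP+FN)):
  ADJ: TP=511, FP=174+132+129=435, FN=197+209+193=599 → 1022/2056 = 0.4971
  ADV: TP=497, FP=197+123+144=464, FN=174+212+203=589 → 994/2047 = 0.4856
  DET: TP=346, FP=209+212+141=562, FN=132+123+131=386 → 692/1640 = 0.4220
  PRON: TP=510, FP=193+203+131=527, FN=129+144+141=414 → 1020/1961 = 0.5201
Weighted-F1 score = Σ (supportᵢ/N)·F1 scoreᵢ with N=3852: (1110/3852)·0.4971 + (1086/3852)·0.4856 + (732/3852)·0.4220 + (924/3852)·0.5201 = 0.485

0.485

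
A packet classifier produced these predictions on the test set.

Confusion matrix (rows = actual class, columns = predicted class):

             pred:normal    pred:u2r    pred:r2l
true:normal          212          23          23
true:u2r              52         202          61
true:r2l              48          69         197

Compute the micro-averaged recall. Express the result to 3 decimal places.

Micro-averaging pools counts across classes: ΣTP=611, ΣFP=276, ΣFN=276.
Micro-recall = TP/(TP+FN) on pooled counts = 0.689 (equals overall accuracy in single-label multiclass).

0.689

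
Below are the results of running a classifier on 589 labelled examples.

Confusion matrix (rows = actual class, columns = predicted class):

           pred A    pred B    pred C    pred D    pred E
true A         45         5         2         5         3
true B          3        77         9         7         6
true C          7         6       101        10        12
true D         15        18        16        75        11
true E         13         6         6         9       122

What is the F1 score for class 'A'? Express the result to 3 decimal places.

0.629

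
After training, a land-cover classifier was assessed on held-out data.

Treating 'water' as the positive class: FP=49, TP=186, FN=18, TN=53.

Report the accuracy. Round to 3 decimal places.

0.781

Accuracy = (TP+TN)/N = (186+53)/306 = 0.781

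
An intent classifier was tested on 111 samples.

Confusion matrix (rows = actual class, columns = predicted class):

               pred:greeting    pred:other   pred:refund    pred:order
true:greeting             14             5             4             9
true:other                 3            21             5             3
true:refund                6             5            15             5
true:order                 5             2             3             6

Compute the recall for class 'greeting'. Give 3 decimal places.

0.438

Take TP from the diagonal, FP from the rest of the 'greeting' prediction marginal, FN from the rest of the 'greeting' actual marginal.
recall = TP/(TP+FN).
greeting: TP=14, FN=5+4+9=18 → 14/32 = 0.4375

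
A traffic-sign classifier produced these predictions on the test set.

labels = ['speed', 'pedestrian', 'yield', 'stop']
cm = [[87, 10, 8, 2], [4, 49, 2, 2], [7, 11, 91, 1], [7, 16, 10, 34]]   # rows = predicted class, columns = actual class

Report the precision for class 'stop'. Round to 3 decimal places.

precision = TP/(TP+FP).
stop: TP=34, FP=7+16+10=33 → 34/67 = 0.5075

0.507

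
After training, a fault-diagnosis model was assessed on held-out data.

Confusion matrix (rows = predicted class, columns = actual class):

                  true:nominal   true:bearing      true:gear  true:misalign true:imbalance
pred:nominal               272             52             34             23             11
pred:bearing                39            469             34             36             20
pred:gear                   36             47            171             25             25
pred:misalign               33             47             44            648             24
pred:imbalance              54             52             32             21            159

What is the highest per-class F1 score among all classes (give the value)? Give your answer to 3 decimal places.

0.837

Per-class F1 score (2·TP/(2·TP+FP+FN)):
  nominal: TP=272, FP=52+34+23+11=120, FN=39+36+33+54=162 → 544/826 = 0.6586
  bearing: TP=469, FP=39+34+36+20=129, FN=52+47+47+52=198 → 938/1265 = 0.7415
  gear: TP=171, FP=36+47+25+25=133, FN=34+34+44+32=144 → 342/619 = 0.5525
  misalign: TP=648, FP=33+47+44+24=148, FN=23+36+25+21=105 → 1296/1549 = 0.8367
  imbalance: TP=159, FP=54+52+32+21=159, FN=11+20+25+24=80 → 318/557 = 0.5709
Highest is class 'misalign' with F1 score = 0.837.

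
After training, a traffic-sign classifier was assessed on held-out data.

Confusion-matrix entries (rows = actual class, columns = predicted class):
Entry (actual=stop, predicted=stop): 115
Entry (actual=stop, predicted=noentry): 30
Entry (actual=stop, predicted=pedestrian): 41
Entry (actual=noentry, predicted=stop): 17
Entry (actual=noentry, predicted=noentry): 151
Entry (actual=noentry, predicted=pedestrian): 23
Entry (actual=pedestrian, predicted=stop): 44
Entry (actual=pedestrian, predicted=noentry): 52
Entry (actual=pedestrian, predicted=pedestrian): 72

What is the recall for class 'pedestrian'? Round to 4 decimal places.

0.4286

One-vs-rest for 'pedestrian': TP = diagonal; FP = other classes predicted 'pedestrian'; FN = 'pedestrian' predicted as other.
recall = TP/(TP+FN).
pedestrian: TP=72, FN=44+52=96 → 72/168 = 0.42857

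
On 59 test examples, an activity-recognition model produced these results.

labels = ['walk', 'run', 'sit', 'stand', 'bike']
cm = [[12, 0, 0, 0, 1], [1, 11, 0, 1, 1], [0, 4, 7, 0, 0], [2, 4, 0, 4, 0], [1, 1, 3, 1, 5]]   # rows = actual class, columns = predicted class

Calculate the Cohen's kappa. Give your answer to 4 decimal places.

0.5703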